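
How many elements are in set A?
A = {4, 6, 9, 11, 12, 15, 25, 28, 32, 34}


Set A = {4, 6, 9, 11, 12, 15, 25, 28, 32, 34}
Listing elements: 4, 6, 9, 11, 12, 15, 25, 28, 32, 34
Counting: 10 elements
|A| = 10

10


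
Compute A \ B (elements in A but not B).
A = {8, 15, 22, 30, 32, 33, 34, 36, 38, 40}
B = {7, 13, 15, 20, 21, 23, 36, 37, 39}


Set A = {8, 15, 22, 30, 32, 33, 34, 36, 38, 40}
Set B = {7, 13, 15, 20, 21, 23, 36, 37, 39}
A \ B includes elements in A that are not in B.
Check each element of A:
8 (not in B, keep), 15 (in B, remove), 22 (not in B, keep), 30 (not in B, keep), 32 (not in B, keep), 33 (not in B, keep), 34 (not in B, keep), 36 (in B, remove), 38 (not in B, keep), 40 (not in B, keep)
A \ B = {8, 22, 30, 32, 33, 34, 38, 40}

{8, 22, 30, 32, 33, 34, 38, 40}


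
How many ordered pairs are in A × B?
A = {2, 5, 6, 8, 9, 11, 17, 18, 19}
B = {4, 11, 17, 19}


Set A = {2, 5, 6, 8, 9, 11, 17, 18, 19} has 9 elements.
Set B = {4, 11, 17, 19} has 4 elements.
|A × B| = |A| × |B| = 9 × 4 = 36

36


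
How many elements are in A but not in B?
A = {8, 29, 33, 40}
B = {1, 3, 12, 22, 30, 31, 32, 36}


Set A = {8, 29, 33, 40}
Set B = {1, 3, 12, 22, 30, 31, 32, 36}
A \ B = {8, 29, 33, 40}
|A \ B| = 4

4


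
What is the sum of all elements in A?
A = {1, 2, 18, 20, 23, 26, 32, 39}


Set A = {1, 2, 18, 20, 23, 26, 32, 39}
Sum = 1 + 2 + 18 + 20 + 23 + 26 + 32 + 39 = 161

161


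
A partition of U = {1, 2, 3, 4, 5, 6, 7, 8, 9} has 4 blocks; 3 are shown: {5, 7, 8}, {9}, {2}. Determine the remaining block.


U = {1, 2, 3, 4, 5, 6, 7, 8, 9}
Shown blocks: {5, 7, 8}, {9}, {2}
A partition's blocks are pairwise disjoint and cover U, so the missing block = U \ (union of shown blocks).
Union of shown blocks: {2, 5, 7, 8, 9}
Missing block = U \ (union) = {1, 3, 4, 6}

{1, 3, 4, 6}


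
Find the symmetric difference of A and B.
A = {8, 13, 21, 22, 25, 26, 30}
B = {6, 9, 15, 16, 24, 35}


Set A = {8, 13, 21, 22, 25, 26, 30}
Set B = {6, 9, 15, 16, 24, 35}
A △ B = (A \ B) ∪ (B \ A)
Elements in A but not B: {8, 13, 21, 22, 25, 26, 30}
Elements in B but not A: {6, 9, 15, 16, 24, 35}
A △ B = {6, 8, 9, 13, 15, 16, 21, 22, 24, 25, 26, 30, 35}

{6, 8, 9, 13, 15, 16, 21, 22, 24, 25, 26, 30, 35}


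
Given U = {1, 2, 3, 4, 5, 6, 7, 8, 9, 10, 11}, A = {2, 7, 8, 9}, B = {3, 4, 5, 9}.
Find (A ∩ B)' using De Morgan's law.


U = {1, 2, 3, 4, 5, 6, 7, 8, 9, 10, 11}
A = {2, 7, 8, 9}, B = {3, 4, 5, 9}
A ∩ B = {9}
(A ∩ B)' = U \ (A ∩ B) = {1, 2, 3, 4, 5, 6, 7, 8, 10, 11}
Verification via A' ∪ B': A' = {1, 3, 4, 5, 6, 10, 11}, B' = {1, 2, 6, 7, 8, 10, 11}
A' ∪ B' = {1, 2, 3, 4, 5, 6, 7, 8, 10, 11} ✓

{1, 2, 3, 4, 5, 6, 7, 8, 10, 11}


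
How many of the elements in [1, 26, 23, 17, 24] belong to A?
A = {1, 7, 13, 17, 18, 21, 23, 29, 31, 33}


Set A = {1, 7, 13, 17, 18, 21, 23, 29, 31, 33}
Candidates: [1, 26, 23, 17, 24]
Check each candidate:
1 ∈ A, 26 ∉ A, 23 ∈ A, 17 ∈ A, 24 ∉ A
Count of candidates in A: 3

3


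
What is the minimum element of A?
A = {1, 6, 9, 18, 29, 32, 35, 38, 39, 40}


Set A = {1, 6, 9, 18, 29, 32, 35, 38, 39, 40}
Elements in ascending order: 1, 6, 9, 18, 29, 32, 35, 38, 39, 40
The smallest element is 1.

1


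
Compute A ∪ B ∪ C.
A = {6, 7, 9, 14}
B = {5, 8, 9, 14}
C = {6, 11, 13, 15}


Set A = {6, 7, 9, 14}
Set B = {5, 8, 9, 14}
Set C = {6, 11, 13, 15}
First, A ∪ B = {5, 6, 7, 8, 9, 14}
Then, (A ∪ B) ∪ C = {5, 6, 7, 8, 9, 11, 13, 14, 15}

{5, 6, 7, 8, 9, 11, 13, 14, 15}


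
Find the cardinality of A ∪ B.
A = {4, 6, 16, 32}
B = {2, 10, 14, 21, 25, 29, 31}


Set A = {4, 6, 16, 32}, |A| = 4
Set B = {2, 10, 14, 21, 25, 29, 31}, |B| = 7
A ∩ B = {}, |A ∩ B| = 0
|A ∪ B| = |A| + |B| - |A ∩ B| = 4 + 7 - 0 = 11

11


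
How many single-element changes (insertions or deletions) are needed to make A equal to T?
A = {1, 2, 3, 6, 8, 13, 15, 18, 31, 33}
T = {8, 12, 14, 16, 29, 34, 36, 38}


Set A = {1, 2, 3, 6, 8, 13, 15, 18, 31, 33}
Set T = {8, 12, 14, 16, 29, 34, 36, 38}
Elements to remove from A (in A, not in T): {1, 2, 3, 6, 13, 15, 18, 31, 33} → 9 removals
Elements to add to A (in T, not in A): {12, 14, 16, 29, 34, 36, 38} → 7 additions
Total edits = 9 + 7 = 16

16


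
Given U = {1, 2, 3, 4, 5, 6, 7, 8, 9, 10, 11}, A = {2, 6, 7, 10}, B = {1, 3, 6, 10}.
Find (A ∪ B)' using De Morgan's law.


U = {1, 2, 3, 4, 5, 6, 7, 8, 9, 10, 11}
A = {2, 6, 7, 10}, B = {1, 3, 6, 10}
A ∪ B = {1, 2, 3, 6, 7, 10}
(A ∪ B)' = U \ (A ∪ B) = {4, 5, 8, 9, 11}
Verification via A' ∩ B': A' = {1, 3, 4, 5, 8, 9, 11}, B' = {2, 4, 5, 7, 8, 9, 11}
A' ∩ B' = {4, 5, 8, 9, 11} ✓

{4, 5, 8, 9, 11}


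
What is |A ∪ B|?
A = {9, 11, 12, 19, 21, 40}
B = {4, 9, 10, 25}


Set A = {9, 11, 12, 19, 21, 40}, |A| = 6
Set B = {4, 9, 10, 25}, |B| = 4
A ∩ B = {9}, |A ∩ B| = 1
|A ∪ B| = |A| + |B| - |A ∩ B| = 6 + 4 - 1 = 9

9


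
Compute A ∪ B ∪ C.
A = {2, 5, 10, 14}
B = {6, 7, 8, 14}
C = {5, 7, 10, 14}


Set A = {2, 5, 10, 14}
Set B = {6, 7, 8, 14}
Set C = {5, 7, 10, 14}
First, A ∪ B = {2, 5, 6, 7, 8, 10, 14}
Then, (A ∪ B) ∪ C = {2, 5, 6, 7, 8, 10, 14}

{2, 5, 6, 7, 8, 10, 14}


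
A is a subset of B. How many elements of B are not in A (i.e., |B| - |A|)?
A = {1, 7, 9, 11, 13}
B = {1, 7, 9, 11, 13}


Set A = {1, 7, 9, 11, 13}, |A| = 5
Set B = {1, 7, 9, 11, 13}, |B| = 5
Since A ⊆ B: B \ A = {}
|B| - |A| = 5 - 5 = 0

0


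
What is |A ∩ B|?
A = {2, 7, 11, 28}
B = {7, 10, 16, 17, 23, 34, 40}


Set A = {2, 7, 11, 28}
Set B = {7, 10, 16, 17, 23, 34, 40}
A ∩ B = {7}
|A ∩ B| = 1

1


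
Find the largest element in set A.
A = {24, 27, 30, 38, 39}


Set A = {24, 27, 30, 38, 39}
Elements in ascending order: 24, 27, 30, 38, 39
The largest element is 39.

39


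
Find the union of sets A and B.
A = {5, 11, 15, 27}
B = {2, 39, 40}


Set A = {5, 11, 15, 27}
Set B = {2, 39, 40}
A ∪ B includes all elements in either set.
Elements from A: {5, 11, 15, 27}
Elements from B not already included: {2, 39, 40}
A ∪ B = {2, 5, 11, 15, 27, 39, 40}

{2, 5, 11, 15, 27, 39, 40}


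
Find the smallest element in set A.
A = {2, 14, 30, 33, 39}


Set A = {2, 14, 30, 33, 39}
Elements in ascending order: 2, 14, 30, 33, 39
The smallest element is 2.

2


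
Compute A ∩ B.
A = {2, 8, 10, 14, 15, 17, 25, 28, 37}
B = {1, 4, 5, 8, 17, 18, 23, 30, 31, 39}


Set A = {2, 8, 10, 14, 15, 17, 25, 28, 37}
Set B = {1, 4, 5, 8, 17, 18, 23, 30, 31, 39}
A ∩ B includes only elements in both sets.
Check each element of A against B:
2 ✗, 8 ✓, 10 ✗, 14 ✗, 15 ✗, 17 ✓, 25 ✗, 28 ✗, 37 ✗
A ∩ B = {8, 17}

{8, 17}


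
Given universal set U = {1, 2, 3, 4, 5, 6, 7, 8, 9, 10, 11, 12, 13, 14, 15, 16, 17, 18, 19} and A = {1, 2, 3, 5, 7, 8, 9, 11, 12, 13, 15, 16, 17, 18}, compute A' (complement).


Universal set U = {1, 2, 3, 4, 5, 6, 7, 8, 9, 10, 11, 12, 13, 14, 15, 16, 17, 18, 19}
Set A = {1, 2, 3, 5, 7, 8, 9, 11, 12, 13, 15, 16, 17, 18}
A' = U \ A = elements in U but not in A
Checking each element of U:
1 (in A, exclude), 2 (in A, exclude), 3 (in A, exclude), 4 (not in A, include), 5 (in A, exclude), 6 (not in A, include), 7 (in A, exclude), 8 (in A, exclude), 9 (in A, exclude), 10 (not in A, include), 11 (in A, exclude), 12 (in A, exclude), 13 (in A, exclude), 14 (not in A, include), 15 (in A, exclude), 16 (in A, exclude), 17 (in A, exclude), 18 (in A, exclude), 19 (not in A, include)
A' = {4, 6, 10, 14, 19}

{4, 6, 10, 14, 19}


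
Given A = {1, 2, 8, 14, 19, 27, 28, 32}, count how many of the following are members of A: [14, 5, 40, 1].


Set A = {1, 2, 8, 14, 19, 27, 28, 32}
Candidates: [14, 5, 40, 1]
Check each candidate:
14 ∈ A, 5 ∉ A, 40 ∉ A, 1 ∈ A
Count of candidates in A: 2

2


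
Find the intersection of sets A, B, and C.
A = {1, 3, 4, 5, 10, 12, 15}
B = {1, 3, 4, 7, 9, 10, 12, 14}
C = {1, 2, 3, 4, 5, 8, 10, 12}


Set A = {1, 3, 4, 5, 10, 12, 15}
Set B = {1, 3, 4, 7, 9, 10, 12, 14}
Set C = {1, 2, 3, 4, 5, 8, 10, 12}
First, A ∩ B = {1, 3, 4, 10, 12}
Then, (A ∩ B) ∩ C = {1, 3, 4, 10, 12}

{1, 3, 4, 10, 12}


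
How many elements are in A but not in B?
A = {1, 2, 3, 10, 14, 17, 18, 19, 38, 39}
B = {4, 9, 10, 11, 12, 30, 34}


Set A = {1, 2, 3, 10, 14, 17, 18, 19, 38, 39}
Set B = {4, 9, 10, 11, 12, 30, 34}
A \ B = {1, 2, 3, 14, 17, 18, 19, 38, 39}
|A \ B| = 9

9


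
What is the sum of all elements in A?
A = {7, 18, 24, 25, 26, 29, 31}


Set A = {7, 18, 24, 25, 26, 29, 31}
Sum = 7 + 18 + 24 + 25 + 26 + 29 + 31 = 160

160


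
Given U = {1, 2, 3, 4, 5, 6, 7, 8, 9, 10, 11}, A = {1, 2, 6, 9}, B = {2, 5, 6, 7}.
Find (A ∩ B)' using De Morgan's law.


U = {1, 2, 3, 4, 5, 6, 7, 8, 9, 10, 11}
A = {1, 2, 6, 9}, B = {2, 5, 6, 7}
A ∩ B = {2, 6}
(A ∩ B)' = U \ (A ∩ B) = {1, 3, 4, 5, 7, 8, 9, 10, 11}
Verification via A' ∪ B': A' = {3, 4, 5, 7, 8, 10, 11}, B' = {1, 3, 4, 8, 9, 10, 11}
A' ∪ B' = {1, 3, 4, 5, 7, 8, 9, 10, 11} ✓

{1, 3, 4, 5, 7, 8, 9, 10, 11}


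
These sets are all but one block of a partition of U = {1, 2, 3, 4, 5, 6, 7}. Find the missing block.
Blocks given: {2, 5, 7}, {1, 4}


U = {1, 2, 3, 4, 5, 6, 7}
Shown blocks: {2, 5, 7}, {1, 4}
A partition's blocks are pairwise disjoint and cover U, so the missing block = U \ (union of shown blocks).
Union of shown blocks: {1, 2, 4, 5, 7}
Missing block = U \ (union) = {3, 6}

{3, 6}


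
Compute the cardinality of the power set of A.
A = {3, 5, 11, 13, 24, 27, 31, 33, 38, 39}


Set A = {3, 5, 11, 13, 24, 27, 31, 33, 38, 39}
|A| = 10
The power set P(A) contains all subsets of A.
|P(A)| = 2^|A| = 2^10 = 1024

1024


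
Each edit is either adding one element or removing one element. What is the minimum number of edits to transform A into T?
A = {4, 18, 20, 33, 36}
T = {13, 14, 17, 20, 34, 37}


Set A = {4, 18, 20, 33, 36}
Set T = {13, 14, 17, 20, 34, 37}
Elements to remove from A (in A, not in T): {4, 18, 33, 36} → 4 removals
Elements to add to A (in T, not in A): {13, 14, 17, 34, 37} → 5 additions
Total edits = 4 + 5 = 9

9


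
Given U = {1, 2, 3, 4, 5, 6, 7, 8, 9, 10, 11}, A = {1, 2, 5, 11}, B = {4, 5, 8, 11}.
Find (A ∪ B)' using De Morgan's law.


U = {1, 2, 3, 4, 5, 6, 7, 8, 9, 10, 11}
A = {1, 2, 5, 11}, B = {4, 5, 8, 11}
A ∪ B = {1, 2, 4, 5, 8, 11}
(A ∪ B)' = U \ (A ∪ B) = {3, 6, 7, 9, 10}
Verification via A' ∩ B': A' = {3, 4, 6, 7, 8, 9, 10}, B' = {1, 2, 3, 6, 7, 9, 10}
A' ∩ B' = {3, 6, 7, 9, 10} ✓

{3, 6, 7, 9, 10}


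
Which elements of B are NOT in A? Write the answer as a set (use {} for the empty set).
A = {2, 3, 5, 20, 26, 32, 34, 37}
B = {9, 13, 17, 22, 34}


Set A = {2, 3, 5, 20, 26, 32, 34, 37}
Set B = {9, 13, 17, 22, 34}
Check each element of B against A:
9 ∉ A (include), 13 ∉ A (include), 17 ∉ A (include), 22 ∉ A (include), 34 ∈ A
Elements of B not in A: {9, 13, 17, 22}

{9, 13, 17, 22}


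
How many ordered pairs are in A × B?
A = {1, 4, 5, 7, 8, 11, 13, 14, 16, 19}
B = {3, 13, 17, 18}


Set A = {1, 4, 5, 7, 8, 11, 13, 14, 16, 19} has 10 elements.
Set B = {3, 13, 17, 18} has 4 elements.
|A × B| = |A| × |B| = 10 × 4 = 40

40


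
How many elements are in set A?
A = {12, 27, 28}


Set A = {12, 27, 28}
Listing elements: 12, 27, 28
Counting: 3 elements
|A| = 3

3


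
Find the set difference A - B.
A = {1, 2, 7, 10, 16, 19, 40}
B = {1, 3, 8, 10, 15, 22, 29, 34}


Set A = {1, 2, 7, 10, 16, 19, 40}
Set B = {1, 3, 8, 10, 15, 22, 29, 34}
A \ B includes elements in A that are not in B.
Check each element of A:
1 (in B, remove), 2 (not in B, keep), 7 (not in B, keep), 10 (in B, remove), 16 (not in B, keep), 19 (not in B, keep), 40 (not in B, keep)
A \ B = {2, 7, 16, 19, 40}

{2, 7, 16, 19, 40}


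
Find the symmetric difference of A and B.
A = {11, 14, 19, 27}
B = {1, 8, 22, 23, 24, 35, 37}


Set A = {11, 14, 19, 27}
Set B = {1, 8, 22, 23, 24, 35, 37}
A △ B = (A \ B) ∪ (B \ A)
Elements in A but not B: {11, 14, 19, 27}
Elements in B but not A: {1, 8, 22, 23, 24, 35, 37}
A △ B = {1, 8, 11, 14, 19, 22, 23, 24, 27, 35, 37}

{1, 8, 11, 14, 19, 22, 23, 24, 27, 35, 37}


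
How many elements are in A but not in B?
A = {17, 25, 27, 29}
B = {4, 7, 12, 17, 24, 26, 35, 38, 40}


Set A = {17, 25, 27, 29}
Set B = {4, 7, 12, 17, 24, 26, 35, 38, 40}
A \ B = {25, 27, 29}
|A \ B| = 3

3


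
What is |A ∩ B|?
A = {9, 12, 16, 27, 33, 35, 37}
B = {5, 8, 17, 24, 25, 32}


Set A = {9, 12, 16, 27, 33, 35, 37}
Set B = {5, 8, 17, 24, 25, 32}
A ∩ B = {}
|A ∩ B| = 0

0


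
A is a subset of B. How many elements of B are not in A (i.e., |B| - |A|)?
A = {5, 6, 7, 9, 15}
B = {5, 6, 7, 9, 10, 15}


Set A = {5, 6, 7, 9, 15}, |A| = 5
Set B = {5, 6, 7, 9, 10, 15}, |B| = 6
Since A ⊆ B: B \ A = {10}
|B| - |A| = 6 - 5 = 1

1


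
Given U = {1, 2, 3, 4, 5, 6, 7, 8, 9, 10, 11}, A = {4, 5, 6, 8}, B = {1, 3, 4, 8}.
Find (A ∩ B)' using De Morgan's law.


U = {1, 2, 3, 4, 5, 6, 7, 8, 9, 10, 11}
A = {4, 5, 6, 8}, B = {1, 3, 4, 8}
A ∩ B = {4, 8}
(A ∩ B)' = U \ (A ∩ B) = {1, 2, 3, 5, 6, 7, 9, 10, 11}
Verification via A' ∪ B': A' = {1, 2, 3, 7, 9, 10, 11}, B' = {2, 5, 6, 7, 9, 10, 11}
A' ∪ B' = {1, 2, 3, 5, 6, 7, 9, 10, 11} ✓

{1, 2, 3, 5, 6, 7, 9, 10, 11}


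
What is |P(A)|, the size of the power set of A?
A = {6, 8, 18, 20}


Set A = {6, 8, 18, 20}
|A| = 4
The power set P(A) contains all subsets of A.
|P(A)| = 2^|A| = 2^4 = 16

16


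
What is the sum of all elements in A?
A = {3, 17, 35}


Set A = {3, 17, 35}
Sum = 3 + 17 + 35 = 55

55


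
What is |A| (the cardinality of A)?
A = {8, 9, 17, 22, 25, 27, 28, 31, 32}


Set A = {8, 9, 17, 22, 25, 27, 28, 31, 32}
Listing elements: 8, 9, 17, 22, 25, 27, 28, 31, 32
Counting: 9 elements
|A| = 9

9


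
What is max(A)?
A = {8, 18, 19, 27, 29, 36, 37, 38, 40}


Set A = {8, 18, 19, 27, 29, 36, 37, 38, 40}
Elements in ascending order: 8, 18, 19, 27, 29, 36, 37, 38, 40
The largest element is 40.

40


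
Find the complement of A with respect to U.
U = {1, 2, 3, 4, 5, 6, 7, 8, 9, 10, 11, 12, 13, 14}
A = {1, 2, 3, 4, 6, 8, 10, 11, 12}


Universal set U = {1, 2, 3, 4, 5, 6, 7, 8, 9, 10, 11, 12, 13, 14}
Set A = {1, 2, 3, 4, 6, 8, 10, 11, 12}
A' = U \ A = elements in U but not in A
Checking each element of U:
1 (in A, exclude), 2 (in A, exclude), 3 (in A, exclude), 4 (in A, exclude), 5 (not in A, include), 6 (in A, exclude), 7 (not in A, include), 8 (in A, exclude), 9 (not in A, include), 10 (in A, exclude), 11 (in A, exclude), 12 (in A, exclude), 13 (not in A, include), 14 (not in A, include)
A' = {5, 7, 9, 13, 14}

{5, 7, 9, 13, 14}


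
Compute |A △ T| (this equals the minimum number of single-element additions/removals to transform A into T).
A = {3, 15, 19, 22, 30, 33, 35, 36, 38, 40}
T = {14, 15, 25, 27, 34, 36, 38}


Set A = {3, 15, 19, 22, 30, 33, 35, 36, 38, 40}
Set T = {14, 15, 25, 27, 34, 36, 38}
Elements to remove from A (in A, not in T): {3, 19, 22, 30, 33, 35, 40} → 7 removals
Elements to add to A (in T, not in A): {14, 25, 27, 34} → 4 additions
Total edits = 7 + 4 = 11

11


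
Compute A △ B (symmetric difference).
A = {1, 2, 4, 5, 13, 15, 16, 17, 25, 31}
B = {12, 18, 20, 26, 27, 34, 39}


Set A = {1, 2, 4, 5, 13, 15, 16, 17, 25, 31}
Set B = {12, 18, 20, 26, 27, 34, 39}
A △ B = (A \ B) ∪ (B \ A)
Elements in A but not B: {1, 2, 4, 5, 13, 15, 16, 17, 25, 31}
Elements in B but not A: {12, 18, 20, 26, 27, 34, 39}
A △ B = {1, 2, 4, 5, 12, 13, 15, 16, 17, 18, 20, 25, 26, 27, 31, 34, 39}

{1, 2, 4, 5, 12, 13, 15, 16, 17, 18, 20, 25, 26, 27, 31, 34, 39}


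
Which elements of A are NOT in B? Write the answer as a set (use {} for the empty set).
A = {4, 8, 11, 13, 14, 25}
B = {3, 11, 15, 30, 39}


Set A = {4, 8, 11, 13, 14, 25}
Set B = {3, 11, 15, 30, 39}
Check each element of A against B:
4 ∉ B (include), 8 ∉ B (include), 11 ∈ B, 13 ∉ B (include), 14 ∉ B (include), 25 ∉ B (include)
Elements of A not in B: {4, 8, 13, 14, 25}

{4, 8, 13, 14, 25}


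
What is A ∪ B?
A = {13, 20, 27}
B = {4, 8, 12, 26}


Set A = {13, 20, 27}
Set B = {4, 8, 12, 26}
A ∪ B includes all elements in either set.
Elements from A: {13, 20, 27}
Elements from B not already included: {4, 8, 12, 26}
A ∪ B = {4, 8, 12, 13, 20, 26, 27}

{4, 8, 12, 13, 20, 26, 27}


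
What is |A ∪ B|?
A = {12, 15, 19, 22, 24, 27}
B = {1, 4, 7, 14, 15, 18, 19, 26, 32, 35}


Set A = {12, 15, 19, 22, 24, 27}, |A| = 6
Set B = {1, 4, 7, 14, 15, 18, 19, 26, 32, 35}, |B| = 10
A ∩ B = {15, 19}, |A ∩ B| = 2
|A ∪ B| = |A| + |B| - |A ∩ B| = 6 + 10 - 2 = 14

14


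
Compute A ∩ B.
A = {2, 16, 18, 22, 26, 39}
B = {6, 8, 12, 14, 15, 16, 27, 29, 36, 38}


Set A = {2, 16, 18, 22, 26, 39}
Set B = {6, 8, 12, 14, 15, 16, 27, 29, 36, 38}
A ∩ B includes only elements in both sets.
Check each element of A against B:
2 ✗, 16 ✓, 18 ✗, 22 ✗, 26 ✗, 39 ✗
A ∩ B = {16}

{16}


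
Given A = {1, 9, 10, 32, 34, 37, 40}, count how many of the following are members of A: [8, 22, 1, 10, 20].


Set A = {1, 9, 10, 32, 34, 37, 40}
Candidates: [8, 22, 1, 10, 20]
Check each candidate:
8 ∉ A, 22 ∉ A, 1 ∈ A, 10 ∈ A, 20 ∉ A
Count of candidates in A: 2

2


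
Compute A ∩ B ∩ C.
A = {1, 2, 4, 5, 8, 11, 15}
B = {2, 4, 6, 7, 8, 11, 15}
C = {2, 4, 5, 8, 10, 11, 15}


Set A = {1, 2, 4, 5, 8, 11, 15}
Set B = {2, 4, 6, 7, 8, 11, 15}
Set C = {2, 4, 5, 8, 10, 11, 15}
First, A ∩ B = {2, 4, 8, 11, 15}
Then, (A ∩ B) ∩ C = {2, 4, 8, 11, 15}

{2, 4, 8, 11, 15}


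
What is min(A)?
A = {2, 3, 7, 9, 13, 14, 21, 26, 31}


Set A = {2, 3, 7, 9, 13, 14, 21, 26, 31}
Elements in ascending order: 2, 3, 7, 9, 13, 14, 21, 26, 31
The smallest element is 2.

2


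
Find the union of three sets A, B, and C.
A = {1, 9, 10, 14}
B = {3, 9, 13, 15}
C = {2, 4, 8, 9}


Set A = {1, 9, 10, 14}
Set B = {3, 9, 13, 15}
Set C = {2, 4, 8, 9}
First, A ∪ B = {1, 3, 9, 10, 13, 14, 15}
Then, (A ∪ B) ∪ C = {1, 2, 3, 4, 8, 9, 10, 13, 14, 15}

{1, 2, 3, 4, 8, 9, 10, 13, 14, 15}


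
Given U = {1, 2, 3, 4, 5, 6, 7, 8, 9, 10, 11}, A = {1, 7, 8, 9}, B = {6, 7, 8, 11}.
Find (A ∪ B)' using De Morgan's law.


U = {1, 2, 3, 4, 5, 6, 7, 8, 9, 10, 11}
A = {1, 7, 8, 9}, B = {6, 7, 8, 11}
A ∪ B = {1, 6, 7, 8, 9, 11}
(A ∪ B)' = U \ (A ∪ B) = {2, 3, 4, 5, 10}
Verification via A' ∩ B': A' = {2, 3, 4, 5, 6, 10, 11}, B' = {1, 2, 3, 4, 5, 9, 10}
A' ∩ B' = {2, 3, 4, 5, 10} ✓

{2, 3, 4, 5, 10}


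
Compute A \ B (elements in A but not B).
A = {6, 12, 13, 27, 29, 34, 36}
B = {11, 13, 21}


Set A = {6, 12, 13, 27, 29, 34, 36}
Set B = {11, 13, 21}
A \ B includes elements in A that are not in B.
Check each element of A:
6 (not in B, keep), 12 (not in B, keep), 13 (in B, remove), 27 (not in B, keep), 29 (not in B, keep), 34 (not in B, keep), 36 (not in B, keep)
A \ B = {6, 12, 27, 29, 34, 36}

{6, 12, 27, 29, 34, 36}


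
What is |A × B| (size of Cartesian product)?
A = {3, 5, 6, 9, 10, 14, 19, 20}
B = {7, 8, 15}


Set A = {3, 5, 6, 9, 10, 14, 19, 20} has 8 elements.
Set B = {7, 8, 15} has 3 elements.
|A × B| = |A| × |B| = 8 × 3 = 24

24


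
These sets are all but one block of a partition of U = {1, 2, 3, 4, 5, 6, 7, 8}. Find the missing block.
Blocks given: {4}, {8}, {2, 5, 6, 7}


U = {1, 2, 3, 4, 5, 6, 7, 8}
Shown blocks: {4}, {8}, {2, 5, 6, 7}
A partition's blocks are pairwise disjoint and cover U, so the missing block = U \ (union of shown blocks).
Union of shown blocks: {2, 4, 5, 6, 7, 8}
Missing block = U \ (union) = {1, 3}

{1, 3}


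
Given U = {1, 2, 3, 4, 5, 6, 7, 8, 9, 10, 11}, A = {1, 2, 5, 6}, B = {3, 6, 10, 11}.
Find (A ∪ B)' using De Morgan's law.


U = {1, 2, 3, 4, 5, 6, 7, 8, 9, 10, 11}
A = {1, 2, 5, 6}, B = {3, 6, 10, 11}
A ∪ B = {1, 2, 3, 5, 6, 10, 11}
(A ∪ B)' = U \ (A ∪ B) = {4, 7, 8, 9}
Verification via A' ∩ B': A' = {3, 4, 7, 8, 9, 10, 11}, B' = {1, 2, 4, 5, 7, 8, 9}
A' ∩ B' = {4, 7, 8, 9} ✓

{4, 7, 8, 9}


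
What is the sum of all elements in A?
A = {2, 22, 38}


Set A = {2, 22, 38}
Sum = 2 + 22 + 38 = 62

62


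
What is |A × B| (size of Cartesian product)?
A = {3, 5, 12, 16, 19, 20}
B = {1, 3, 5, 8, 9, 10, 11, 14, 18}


Set A = {3, 5, 12, 16, 19, 20} has 6 elements.
Set B = {1, 3, 5, 8, 9, 10, 11, 14, 18} has 9 elements.
|A × B| = |A| × |B| = 6 × 9 = 54

54


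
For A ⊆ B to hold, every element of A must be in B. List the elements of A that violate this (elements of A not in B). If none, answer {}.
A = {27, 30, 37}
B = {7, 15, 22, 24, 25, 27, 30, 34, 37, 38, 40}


Set A = {27, 30, 37}
Set B = {7, 15, 22, 24, 25, 27, 30, 34, 37, 38, 40}
Check each element of A against B:
27 ∈ B, 30 ∈ B, 37 ∈ B
Elements of A not in B: {}

{}


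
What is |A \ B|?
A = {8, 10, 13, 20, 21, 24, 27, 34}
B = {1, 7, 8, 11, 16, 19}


Set A = {8, 10, 13, 20, 21, 24, 27, 34}
Set B = {1, 7, 8, 11, 16, 19}
A \ B = {10, 13, 20, 21, 24, 27, 34}
|A \ B| = 7

7


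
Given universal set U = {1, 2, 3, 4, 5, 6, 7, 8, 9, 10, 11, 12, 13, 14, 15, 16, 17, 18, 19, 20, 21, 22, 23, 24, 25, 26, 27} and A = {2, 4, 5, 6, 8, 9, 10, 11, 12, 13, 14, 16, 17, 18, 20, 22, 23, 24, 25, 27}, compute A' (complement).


Universal set U = {1, 2, 3, 4, 5, 6, 7, 8, 9, 10, 11, 12, 13, 14, 15, 16, 17, 18, 19, 20, 21, 22, 23, 24, 25, 26, 27}
Set A = {2, 4, 5, 6, 8, 9, 10, 11, 12, 13, 14, 16, 17, 18, 20, 22, 23, 24, 25, 27}
A' = U \ A = elements in U but not in A
Checking each element of U:
1 (not in A, include), 2 (in A, exclude), 3 (not in A, include), 4 (in A, exclude), 5 (in A, exclude), 6 (in A, exclude), 7 (not in A, include), 8 (in A, exclude), 9 (in A, exclude), 10 (in A, exclude), 11 (in A, exclude), 12 (in A, exclude), 13 (in A, exclude), 14 (in A, exclude), 15 (not in A, include), 16 (in A, exclude), 17 (in A, exclude), 18 (in A, exclude), 19 (not in A, include), 20 (in A, exclude), 21 (not in A, include), 22 (in A, exclude), 23 (in A, exclude), 24 (in A, exclude), 25 (in A, exclude), 26 (not in A, include), 27 (in A, exclude)
A' = {1, 3, 7, 15, 19, 21, 26}

{1, 3, 7, 15, 19, 21, 26}


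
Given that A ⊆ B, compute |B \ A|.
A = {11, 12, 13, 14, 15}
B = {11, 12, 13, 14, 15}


Set A = {11, 12, 13, 14, 15}, |A| = 5
Set B = {11, 12, 13, 14, 15}, |B| = 5
Since A ⊆ B: B \ A = {}
|B| - |A| = 5 - 5 = 0

0


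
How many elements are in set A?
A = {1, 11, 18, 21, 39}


Set A = {1, 11, 18, 21, 39}
Listing elements: 1, 11, 18, 21, 39
Counting: 5 elements
|A| = 5

5


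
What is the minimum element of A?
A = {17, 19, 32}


Set A = {17, 19, 32}
Elements in ascending order: 17, 19, 32
The smallest element is 17.

17


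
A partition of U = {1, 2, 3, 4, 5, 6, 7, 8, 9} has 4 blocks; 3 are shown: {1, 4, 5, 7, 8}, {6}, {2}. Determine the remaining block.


U = {1, 2, 3, 4, 5, 6, 7, 8, 9}
Shown blocks: {1, 4, 5, 7, 8}, {6}, {2}
A partition's blocks are pairwise disjoint and cover U, so the missing block = U \ (union of shown blocks).
Union of shown blocks: {1, 2, 4, 5, 6, 7, 8}
Missing block = U \ (union) = {3, 9}

{3, 9}


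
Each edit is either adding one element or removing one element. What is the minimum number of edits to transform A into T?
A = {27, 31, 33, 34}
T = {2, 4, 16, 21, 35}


Set A = {27, 31, 33, 34}
Set T = {2, 4, 16, 21, 35}
Elements to remove from A (in A, not in T): {27, 31, 33, 34} → 4 removals
Elements to add to A (in T, not in A): {2, 4, 16, 21, 35} → 5 additions
Total edits = 4 + 5 = 9

9


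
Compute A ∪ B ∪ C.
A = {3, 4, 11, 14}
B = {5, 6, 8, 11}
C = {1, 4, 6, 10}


Set A = {3, 4, 11, 14}
Set B = {5, 6, 8, 11}
Set C = {1, 4, 6, 10}
First, A ∪ B = {3, 4, 5, 6, 8, 11, 14}
Then, (A ∪ B) ∪ C = {1, 3, 4, 5, 6, 8, 10, 11, 14}

{1, 3, 4, 5, 6, 8, 10, 11, 14}


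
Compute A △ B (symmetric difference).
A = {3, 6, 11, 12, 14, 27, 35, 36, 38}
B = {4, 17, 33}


Set A = {3, 6, 11, 12, 14, 27, 35, 36, 38}
Set B = {4, 17, 33}
A △ B = (A \ B) ∪ (B \ A)
Elements in A but not B: {3, 6, 11, 12, 14, 27, 35, 36, 38}
Elements in B but not A: {4, 17, 33}
A △ B = {3, 4, 6, 11, 12, 14, 17, 27, 33, 35, 36, 38}

{3, 4, 6, 11, 12, 14, 17, 27, 33, 35, 36, 38}


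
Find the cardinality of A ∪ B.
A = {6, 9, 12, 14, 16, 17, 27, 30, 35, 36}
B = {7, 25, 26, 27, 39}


Set A = {6, 9, 12, 14, 16, 17, 27, 30, 35, 36}, |A| = 10
Set B = {7, 25, 26, 27, 39}, |B| = 5
A ∩ B = {27}, |A ∩ B| = 1
|A ∪ B| = |A| + |B| - |A ∩ B| = 10 + 5 - 1 = 14

14


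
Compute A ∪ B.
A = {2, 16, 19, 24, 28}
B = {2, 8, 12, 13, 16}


Set A = {2, 16, 19, 24, 28}
Set B = {2, 8, 12, 13, 16}
A ∪ B includes all elements in either set.
Elements from A: {2, 16, 19, 24, 28}
Elements from B not already included: {8, 12, 13}
A ∪ B = {2, 8, 12, 13, 16, 19, 24, 28}

{2, 8, 12, 13, 16, 19, 24, 28}


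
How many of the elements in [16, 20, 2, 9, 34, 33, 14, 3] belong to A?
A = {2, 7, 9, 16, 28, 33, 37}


Set A = {2, 7, 9, 16, 28, 33, 37}
Candidates: [16, 20, 2, 9, 34, 33, 14, 3]
Check each candidate:
16 ∈ A, 20 ∉ A, 2 ∈ A, 9 ∈ A, 34 ∉ A, 33 ∈ A, 14 ∉ A, 3 ∉ A
Count of candidates in A: 4

4


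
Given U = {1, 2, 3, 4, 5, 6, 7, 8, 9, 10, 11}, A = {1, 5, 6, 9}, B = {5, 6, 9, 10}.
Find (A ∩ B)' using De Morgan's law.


U = {1, 2, 3, 4, 5, 6, 7, 8, 9, 10, 11}
A = {1, 5, 6, 9}, B = {5, 6, 9, 10}
A ∩ B = {5, 6, 9}
(A ∩ B)' = U \ (A ∩ B) = {1, 2, 3, 4, 7, 8, 10, 11}
Verification via A' ∪ B': A' = {2, 3, 4, 7, 8, 10, 11}, B' = {1, 2, 3, 4, 7, 8, 11}
A' ∪ B' = {1, 2, 3, 4, 7, 8, 10, 11} ✓

{1, 2, 3, 4, 7, 8, 10, 11}


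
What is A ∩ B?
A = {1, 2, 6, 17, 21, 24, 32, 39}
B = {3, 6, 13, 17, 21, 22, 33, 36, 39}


Set A = {1, 2, 6, 17, 21, 24, 32, 39}
Set B = {3, 6, 13, 17, 21, 22, 33, 36, 39}
A ∩ B includes only elements in both sets.
Check each element of A against B:
1 ✗, 2 ✗, 6 ✓, 17 ✓, 21 ✓, 24 ✗, 32 ✗, 39 ✓
A ∩ B = {6, 17, 21, 39}

{6, 17, 21, 39}


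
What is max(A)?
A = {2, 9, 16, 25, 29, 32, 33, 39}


Set A = {2, 9, 16, 25, 29, 32, 33, 39}
Elements in ascending order: 2, 9, 16, 25, 29, 32, 33, 39
The largest element is 39.

39


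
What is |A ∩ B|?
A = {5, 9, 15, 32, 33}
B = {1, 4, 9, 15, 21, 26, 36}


Set A = {5, 9, 15, 32, 33}
Set B = {1, 4, 9, 15, 21, 26, 36}
A ∩ B = {9, 15}
|A ∩ B| = 2

2


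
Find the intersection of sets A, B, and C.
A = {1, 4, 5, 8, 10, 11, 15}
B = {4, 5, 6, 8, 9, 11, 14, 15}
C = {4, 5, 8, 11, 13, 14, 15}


Set A = {1, 4, 5, 8, 10, 11, 15}
Set B = {4, 5, 6, 8, 9, 11, 14, 15}
Set C = {4, 5, 8, 11, 13, 14, 15}
First, A ∩ B = {4, 5, 8, 11, 15}
Then, (A ∩ B) ∩ C = {4, 5, 8, 11, 15}

{4, 5, 8, 11, 15}


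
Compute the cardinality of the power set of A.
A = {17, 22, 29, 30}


Set A = {17, 22, 29, 30}
|A| = 4
The power set P(A) contains all subsets of A.
|P(A)| = 2^|A| = 2^4 = 16

16


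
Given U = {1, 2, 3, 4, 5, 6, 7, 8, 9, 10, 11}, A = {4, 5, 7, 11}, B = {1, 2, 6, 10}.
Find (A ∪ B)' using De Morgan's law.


U = {1, 2, 3, 4, 5, 6, 7, 8, 9, 10, 11}
A = {4, 5, 7, 11}, B = {1, 2, 6, 10}
A ∪ B = {1, 2, 4, 5, 6, 7, 10, 11}
(A ∪ B)' = U \ (A ∪ B) = {3, 8, 9}
Verification via A' ∩ B': A' = {1, 2, 3, 6, 8, 9, 10}, B' = {3, 4, 5, 7, 8, 9, 11}
A' ∩ B' = {3, 8, 9} ✓

{3, 8, 9}


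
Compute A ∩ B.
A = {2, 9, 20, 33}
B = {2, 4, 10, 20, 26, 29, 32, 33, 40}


Set A = {2, 9, 20, 33}
Set B = {2, 4, 10, 20, 26, 29, 32, 33, 40}
A ∩ B includes only elements in both sets.
Check each element of A against B:
2 ✓, 9 ✗, 20 ✓, 33 ✓
A ∩ B = {2, 20, 33}

{2, 20, 33}


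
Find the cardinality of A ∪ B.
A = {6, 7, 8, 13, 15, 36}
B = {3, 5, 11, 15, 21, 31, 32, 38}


Set A = {6, 7, 8, 13, 15, 36}, |A| = 6
Set B = {3, 5, 11, 15, 21, 31, 32, 38}, |B| = 8
A ∩ B = {15}, |A ∩ B| = 1
|A ∪ B| = |A| + |B| - |A ∩ B| = 6 + 8 - 1 = 13

13


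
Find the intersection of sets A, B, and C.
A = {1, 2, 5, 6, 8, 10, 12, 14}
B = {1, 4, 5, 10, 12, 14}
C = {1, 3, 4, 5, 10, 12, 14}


Set A = {1, 2, 5, 6, 8, 10, 12, 14}
Set B = {1, 4, 5, 10, 12, 14}
Set C = {1, 3, 4, 5, 10, 12, 14}
First, A ∩ B = {1, 5, 10, 12, 14}
Then, (A ∩ B) ∩ C = {1, 5, 10, 12, 14}

{1, 5, 10, 12, 14}


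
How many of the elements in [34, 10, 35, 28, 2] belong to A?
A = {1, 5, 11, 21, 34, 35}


Set A = {1, 5, 11, 21, 34, 35}
Candidates: [34, 10, 35, 28, 2]
Check each candidate:
34 ∈ A, 10 ∉ A, 35 ∈ A, 28 ∉ A, 2 ∉ A
Count of candidates in A: 2

2


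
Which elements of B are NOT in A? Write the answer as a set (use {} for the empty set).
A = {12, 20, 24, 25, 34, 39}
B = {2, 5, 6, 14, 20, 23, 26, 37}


Set A = {12, 20, 24, 25, 34, 39}
Set B = {2, 5, 6, 14, 20, 23, 26, 37}
Check each element of B against A:
2 ∉ A (include), 5 ∉ A (include), 6 ∉ A (include), 14 ∉ A (include), 20 ∈ A, 23 ∉ A (include), 26 ∉ A (include), 37 ∉ A (include)
Elements of B not in A: {2, 5, 6, 14, 23, 26, 37}

{2, 5, 6, 14, 23, 26, 37}


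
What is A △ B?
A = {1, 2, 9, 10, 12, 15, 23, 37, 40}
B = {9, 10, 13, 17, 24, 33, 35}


Set A = {1, 2, 9, 10, 12, 15, 23, 37, 40}
Set B = {9, 10, 13, 17, 24, 33, 35}
A △ B = (A \ B) ∪ (B \ A)
Elements in A but not B: {1, 2, 12, 15, 23, 37, 40}
Elements in B but not A: {13, 17, 24, 33, 35}
A △ B = {1, 2, 12, 13, 15, 17, 23, 24, 33, 35, 37, 40}

{1, 2, 12, 13, 15, 17, 23, 24, 33, 35, 37, 40}


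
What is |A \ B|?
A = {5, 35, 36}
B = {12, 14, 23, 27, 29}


Set A = {5, 35, 36}
Set B = {12, 14, 23, 27, 29}
A \ B = {5, 35, 36}
|A \ B| = 3

3


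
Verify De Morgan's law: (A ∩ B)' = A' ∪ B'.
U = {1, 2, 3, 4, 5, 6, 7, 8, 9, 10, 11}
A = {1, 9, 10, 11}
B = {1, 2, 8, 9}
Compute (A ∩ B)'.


U = {1, 2, 3, 4, 5, 6, 7, 8, 9, 10, 11}
A = {1, 9, 10, 11}, B = {1, 2, 8, 9}
A ∩ B = {1, 9}
(A ∩ B)' = U \ (A ∩ B) = {2, 3, 4, 5, 6, 7, 8, 10, 11}
Verification via A' ∪ B': A' = {2, 3, 4, 5, 6, 7, 8}, B' = {3, 4, 5, 6, 7, 10, 11}
A' ∪ B' = {2, 3, 4, 5, 6, 7, 8, 10, 11} ✓

{2, 3, 4, 5, 6, 7, 8, 10, 11}


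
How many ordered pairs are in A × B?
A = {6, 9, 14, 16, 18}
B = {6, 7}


Set A = {6, 9, 14, 16, 18} has 5 elements.
Set B = {6, 7} has 2 elements.
|A × B| = |A| × |B| = 5 × 2 = 10

10


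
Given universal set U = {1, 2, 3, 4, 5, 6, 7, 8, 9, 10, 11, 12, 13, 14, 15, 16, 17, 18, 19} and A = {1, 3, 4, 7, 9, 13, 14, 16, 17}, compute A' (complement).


Universal set U = {1, 2, 3, 4, 5, 6, 7, 8, 9, 10, 11, 12, 13, 14, 15, 16, 17, 18, 19}
Set A = {1, 3, 4, 7, 9, 13, 14, 16, 17}
A' = U \ A = elements in U but not in A
Checking each element of U:
1 (in A, exclude), 2 (not in A, include), 3 (in A, exclude), 4 (in A, exclude), 5 (not in A, include), 6 (not in A, include), 7 (in A, exclude), 8 (not in A, include), 9 (in A, exclude), 10 (not in A, include), 11 (not in A, include), 12 (not in A, include), 13 (in A, exclude), 14 (in A, exclude), 15 (not in A, include), 16 (in A, exclude), 17 (in A, exclude), 18 (not in A, include), 19 (not in A, include)
A' = {2, 5, 6, 8, 10, 11, 12, 15, 18, 19}

{2, 5, 6, 8, 10, 11, 12, 15, 18, 19}


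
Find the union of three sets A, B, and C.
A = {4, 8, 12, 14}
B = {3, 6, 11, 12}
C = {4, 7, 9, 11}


Set A = {4, 8, 12, 14}
Set B = {3, 6, 11, 12}
Set C = {4, 7, 9, 11}
First, A ∪ B = {3, 4, 6, 8, 11, 12, 14}
Then, (A ∪ B) ∪ C = {3, 4, 6, 7, 8, 9, 11, 12, 14}

{3, 4, 6, 7, 8, 9, 11, 12, 14}


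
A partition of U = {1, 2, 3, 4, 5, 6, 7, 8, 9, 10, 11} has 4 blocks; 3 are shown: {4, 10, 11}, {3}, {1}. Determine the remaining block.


U = {1, 2, 3, 4, 5, 6, 7, 8, 9, 10, 11}
Shown blocks: {4, 10, 11}, {3}, {1}
A partition's blocks are pairwise disjoint and cover U, so the missing block = U \ (union of shown blocks).
Union of shown blocks: {1, 3, 4, 10, 11}
Missing block = U \ (union) = {2, 5, 6, 7, 8, 9}

{2, 5, 6, 7, 8, 9}


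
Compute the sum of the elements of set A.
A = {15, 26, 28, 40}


Set A = {15, 26, 28, 40}
Sum = 15 + 26 + 28 + 40 = 109

109


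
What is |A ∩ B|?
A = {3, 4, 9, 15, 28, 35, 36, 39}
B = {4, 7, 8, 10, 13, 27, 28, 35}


Set A = {3, 4, 9, 15, 28, 35, 36, 39}
Set B = {4, 7, 8, 10, 13, 27, 28, 35}
A ∩ B = {4, 28, 35}
|A ∩ B| = 3

3


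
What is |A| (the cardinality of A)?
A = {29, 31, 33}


Set A = {29, 31, 33}
Listing elements: 29, 31, 33
Counting: 3 elements
|A| = 3

3


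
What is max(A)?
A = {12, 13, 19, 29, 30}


Set A = {12, 13, 19, 29, 30}
Elements in ascending order: 12, 13, 19, 29, 30
The largest element is 30.

30


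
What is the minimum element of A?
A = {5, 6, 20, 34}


Set A = {5, 6, 20, 34}
Elements in ascending order: 5, 6, 20, 34
The smallest element is 5.

5


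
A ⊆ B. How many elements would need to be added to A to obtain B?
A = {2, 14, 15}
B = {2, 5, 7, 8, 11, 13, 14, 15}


Set A = {2, 14, 15}, |A| = 3
Set B = {2, 5, 7, 8, 11, 13, 14, 15}, |B| = 8
Since A ⊆ B: B \ A = {5, 7, 8, 11, 13}
|B| - |A| = 8 - 3 = 5

5


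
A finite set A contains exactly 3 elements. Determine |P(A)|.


The set has 3 elements.
The power set contains all possible subsets.
|P(A)| = 2^|A| = 2^3 = 8

8


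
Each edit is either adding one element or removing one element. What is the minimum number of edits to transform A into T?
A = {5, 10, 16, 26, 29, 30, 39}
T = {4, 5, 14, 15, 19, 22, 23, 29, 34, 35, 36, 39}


Set A = {5, 10, 16, 26, 29, 30, 39}
Set T = {4, 5, 14, 15, 19, 22, 23, 29, 34, 35, 36, 39}
Elements to remove from A (in A, not in T): {10, 16, 26, 30} → 4 removals
Elements to add to A (in T, not in A): {4, 14, 15, 19, 22, 23, 34, 35, 36} → 9 additions
Total edits = 4 + 9 = 13

13


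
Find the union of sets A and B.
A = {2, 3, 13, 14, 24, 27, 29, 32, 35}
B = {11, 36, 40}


Set A = {2, 3, 13, 14, 24, 27, 29, 32, 35}
Set B = {11, 36, 40}
A ∪ B includes all elements in either set.
Elements from A: {2, 3, 13, 14, 24, 27, 29, 32, 35}
Elements from B not already included: {11, 36, 40}
A ∪ B = {2, 3, 11, 13, 14, 24, 27, 29, 32, 35, 36, 40}

{2, 3, 11, 13, 14, 24, 27, 29, 32, 35, 36, 40}


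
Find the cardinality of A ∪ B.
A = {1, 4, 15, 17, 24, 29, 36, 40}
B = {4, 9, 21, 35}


Set A = {1, 4, 15, 17, 24, 29, 36, 40}, |A| = 8
Set B = {4, 9, 21, 35}, |B| = 4
A ∩ B = {4}, |A ∩ B| = 1
|A ∪ B| = |A| + |B| - |A ∩ B| = 8 + 4 - 1 = 11

11


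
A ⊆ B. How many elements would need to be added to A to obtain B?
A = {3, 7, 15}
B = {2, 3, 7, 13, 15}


Set A = {3, 7, 15}, |A| = 3
Set B = {2, 3, 7, 13, 15}, |B| = 5
Since A ⊆ B: B \ A = {2, 13}
|B| - |A| = 5 - 3 = 2

2


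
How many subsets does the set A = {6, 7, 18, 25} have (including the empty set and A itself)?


Set A = {6, 7, 18, 25}
|A| = 4
The power set P(A) contains all subsets of A.
|P(A)| = 2^|A| = 2^4 = 16

16


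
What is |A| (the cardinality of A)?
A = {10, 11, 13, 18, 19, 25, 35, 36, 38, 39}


Set A = {10, 11, 13, 18, 19, 25, 35, 36, 38, 39}
Listing elements: 10, 11, 13, 18, 19, 25, 35, 36, 38, 39
Counting: 10 elements
|A| = 10

10


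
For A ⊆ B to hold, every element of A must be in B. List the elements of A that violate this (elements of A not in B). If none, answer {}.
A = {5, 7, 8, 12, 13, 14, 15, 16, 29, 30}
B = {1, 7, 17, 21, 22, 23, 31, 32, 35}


Set A = {5, 7, 8, 12, 13, 14, 15, 16, 29, 30}
Set B = {1, 7, 17, 21, 22, 23, 31, 32, 35}
Check each element of A against B:
5 ∉ B (include), 7 ∈ B, 8 ∉ B (include), 12 ∉ B (include), 13 ∉ B (include), 14 ∉ B (include), 15 ∉ B (include), 16 ∉ B (include), 29 ∉ B (include), 30 ∉ B (include)
Elements of A not in B: {5, 8, 12, 13, 14, 15, 16, 29, 30}

{5, 8, 12, 13, 14, 15, 16, 29, 30}


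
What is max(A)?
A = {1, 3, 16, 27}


Set A = {1, 3, 16, 27}
Elements in ascending order: 1, 3, 16, 27
The largest element is 27.

27


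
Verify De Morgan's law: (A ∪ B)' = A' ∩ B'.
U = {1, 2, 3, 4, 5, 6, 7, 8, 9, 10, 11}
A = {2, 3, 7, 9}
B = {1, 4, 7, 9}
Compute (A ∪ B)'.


U = {1, 2, 3, 4, 5, 6, 7, 8, 9, 10, 11}
A = {2, 3, 7, 9}, B = {1, 4, 7, 9}
A ∪ B = {1, 2, 3, 4, 7, 9}
(A ∪ B)' = U \ (A ∪ B) = {5, 6, 8, 10, 11}
Verification via A' ∩ B': A' = {1, 4, 5, 6, 8, 10, 11}, B' = {2, 3, 5, 6, 8, 10, 11}
A' ∩ B' = {5, 6, 8, 10, 11} ✓

{5, 6, 8, 10, 11}


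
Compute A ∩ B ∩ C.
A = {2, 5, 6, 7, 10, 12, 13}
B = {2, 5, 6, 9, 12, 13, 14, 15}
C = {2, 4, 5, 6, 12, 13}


Set A = {2, 5, 6, 7, 10, 12, 13}
Set B = {2, 5, 6, 9, 12, 13, 14, 15}
Set C = {2, 4, 5, 6, 12, 13}
First, A ∩ B = {2, 5, 6, 12, 13}
Then, (A ∩ B) ∩ C = {2, 5, 6, 12, 13}

{2, 5, 6, 12, 13}


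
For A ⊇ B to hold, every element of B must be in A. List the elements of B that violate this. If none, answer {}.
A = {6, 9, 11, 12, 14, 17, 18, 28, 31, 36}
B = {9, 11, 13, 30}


Set A = {6, 9, 11, 12, 14, 17, 18, 28, 31, 36}
Set B = {9, 11, 13, 30}
Check each element of B against A:
9 ∈ A, 11 ∈ A, 13 ∉ A (include), 30 ∉ A (include)
Elements of B not in A: {13, 30}

{13, 30}


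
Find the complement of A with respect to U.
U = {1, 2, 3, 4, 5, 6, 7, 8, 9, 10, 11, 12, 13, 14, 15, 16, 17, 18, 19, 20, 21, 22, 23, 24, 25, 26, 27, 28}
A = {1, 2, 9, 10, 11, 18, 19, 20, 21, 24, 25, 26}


Universal set U = {1, 2, 3, 4, 5, 6, 7, 8, 9, 10, 11, 12, 13, 14, 15, 16, 17, 18, 19, 20, 21, 22, 23, 24, 25, 26, 27, 28}
Set A = {1, 2, 9, 10, 11, 18, 19, 20, 21, 24, 25, 26}
A' = U \ A = elements in U but not in A
Checking each element of U:
1 (in A, exclude), 2 (in A, exclude), 3 (not in A, include), 4 (not in A, include), 5 (not in A, include), 6 (not in A, include), 7 (not in A, include), 8 (not in A, include), 9 (in A, exclude), 10 (in A, exclude), 11 (in A, exclude), 12 (not in A, include), 13 (not in A, include), 14 (not in A, include), 15 (not in A, include), 16 (not in A, include), 17 (not in A, include), 18 (in A, exclude), 19 (in A, exclude), 20 (in A, exclude), 21 (in A, exclude), 22 (not in A, include), 23 (not in A, include), 24 (in A, exclude), 25 (in A, exclude), 26 (in A, exclude), 27 (not in A, include), 28 (not in A, include)
A' = {3, 4, 5, 6, 7, 8, 12, 13, 14, 15, 16, 17, 22, 23, 27, 28}

{3, 4, 5, 6, 7, 8, 12, 13, 14, 15, 16, 17, 22, 23, 27, 28}


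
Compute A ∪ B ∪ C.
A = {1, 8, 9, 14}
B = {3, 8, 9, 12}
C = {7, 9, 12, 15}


Set A = {1, 8, 9, 14}
Set B = {3, 8, 9, 12}
Set C = {7, 9, 12, 15}
First, A ∪ B = {1, 3, 8, 9, 12, 14}
Then, (A ∪ B) ∪ C = {1, 3, 7, 8, 9, 12, 14, 15}

{1, 3, 7, 8, 9, 12, 14, 15}


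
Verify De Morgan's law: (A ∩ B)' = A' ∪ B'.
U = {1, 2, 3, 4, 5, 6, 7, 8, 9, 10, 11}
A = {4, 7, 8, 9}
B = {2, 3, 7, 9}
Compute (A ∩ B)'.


U = {1, 2, 3, 4, 5, 6, 7, 8, 9, 10, 11}
A = {4, 7, 8, 9}, B = {2, 3, 7, 9}
A ∩ B = {7, 9}
(A ∩ B)' = U \ (A ∩ B) = {1, 2, 3, 4, 5, 6, 8, 10, 11}
Verification via A' ∪ B': A' = {1, 2, 3, 5, 6, 10, 11}, B' = {1, 4, 5, 6, 8, 10, 11}
A' ∪ B' = {1, 2, 3, 4, 5, 6, 8, 10, 11} ✓

{1, 2, 3, 4, 5, 6, 8, 10, 11}


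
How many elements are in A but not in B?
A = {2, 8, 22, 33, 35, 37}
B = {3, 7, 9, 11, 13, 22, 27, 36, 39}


Set A = {2, 8, 22, 33, 35, 37}
Set B = {3, 7, 9, 11, 13, 22, 27, 36, 39}
A \ B = {2, 8, 33, 35, 37}
|A \ B| = 5

5


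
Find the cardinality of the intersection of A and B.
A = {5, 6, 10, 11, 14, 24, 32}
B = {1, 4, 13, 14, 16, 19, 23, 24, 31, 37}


Set A = {5, 6, 10, 11, 14, 24, 32}
Set B = {1, 4, 13, 14, 16, 19, 23, 24, 31, 37}
A ∩ B = {14, 24}
|A ∩ B| = 2

2


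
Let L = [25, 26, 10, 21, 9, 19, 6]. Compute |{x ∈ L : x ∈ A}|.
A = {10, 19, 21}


Set A = {10, 19, 21}
Candidates: [25, 26, 10, 21, 9, 19, 6]
Check each candidate:
25 ∉ A, 26 ∉ A, 10 ∈ A, 21 ∈ A, 9 ∉ A, 19 ∈ A, 6 ∉ A
Count of candidates in A: 3

3


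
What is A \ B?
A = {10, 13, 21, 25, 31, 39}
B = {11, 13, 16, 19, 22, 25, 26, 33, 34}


Set A = {10, 13, 21, 25, 31, 39}
Set B = {11, 13, 16, 19, 22, 25, 26, 33, 34}
A \ B includes elements in A that are not in B.
Check each element of A:
10 (not in B, keep), 13 (in B, remove), 21 (not in B, keep), 25 (in B, remove), 31 (not in B, keep), 39 (not in B, keep)
A \ B = {10, 21, 31, 39}

{10, 21, 31, 39}


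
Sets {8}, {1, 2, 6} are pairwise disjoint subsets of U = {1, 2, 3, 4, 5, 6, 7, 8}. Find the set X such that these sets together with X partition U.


U = {1, 2, 3, 4, 5, 6, 7, 8}
Shown blocks: {8}, {1, 2, 6}
A partition's blocks are pairwise disjoint and cover U, so the missing block = U \ (union of shown blocks).
Union of shown blocks: {1, 2, 6, 8}
Missing block = U \ (union) = {3, 4, 5, 7}

{3, 4, 5, 7}
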